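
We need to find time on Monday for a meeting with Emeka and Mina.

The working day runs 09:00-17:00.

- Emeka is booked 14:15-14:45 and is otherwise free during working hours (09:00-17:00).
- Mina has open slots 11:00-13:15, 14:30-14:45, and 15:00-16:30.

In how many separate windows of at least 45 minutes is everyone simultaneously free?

Emeka free within 09:00–17:00: 09:00–14:15, 14:45–17:00.
Emeka ∩ Mina: 11:00–13:15, 15:00–16:30.
Windows ≥ 45 min: 11:00–13:15, 15:00–16:30.
That's 2 windows.

2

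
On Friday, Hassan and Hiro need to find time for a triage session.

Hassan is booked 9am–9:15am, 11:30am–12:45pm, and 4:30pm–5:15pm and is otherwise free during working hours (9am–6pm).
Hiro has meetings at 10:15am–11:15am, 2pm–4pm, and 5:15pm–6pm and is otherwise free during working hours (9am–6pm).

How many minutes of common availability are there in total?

180 minutes

Hassan free within 09:00–18:00: 09:15–11:30, 12:45–16:30, 17:15–18:00.
Hiro free within 09:00–18:00: 09:00–10:15, 11:15–14:00, 16:00–17:15.
Hassan ∩ Hiro: 09:15–10:15, 11:15–11:30, 12:45–14:00, 16:00–16:30.
Total common minutes: 60 + 15 + 75 + 30 = 180.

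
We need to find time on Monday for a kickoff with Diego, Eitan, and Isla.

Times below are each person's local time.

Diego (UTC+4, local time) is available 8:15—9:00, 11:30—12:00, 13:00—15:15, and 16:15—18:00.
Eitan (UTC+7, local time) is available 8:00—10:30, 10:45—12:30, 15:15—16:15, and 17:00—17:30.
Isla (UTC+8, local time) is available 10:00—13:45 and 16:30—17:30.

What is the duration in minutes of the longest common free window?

Diego → UTC: 04:15–05:00, 07:30–08:00, 09:00–11:15, 12:15–14:00.
Eitan → UTC: 01:00–03:30, 03:45–05:30, 08:15–09:15, 10:00–10:30.
Isla → UTC: 02:00–05:45, 08:30–09:30.
Diego ∩ Eitan: 04:15–05:00, 09:00–09:15, 10:00–10:30.
Diego ∩ Eitan ∩ Isla: 04:15–05:00, 09:00–09:15.
Common window lengths: 45, 15 min; longest is 45.

45 minutes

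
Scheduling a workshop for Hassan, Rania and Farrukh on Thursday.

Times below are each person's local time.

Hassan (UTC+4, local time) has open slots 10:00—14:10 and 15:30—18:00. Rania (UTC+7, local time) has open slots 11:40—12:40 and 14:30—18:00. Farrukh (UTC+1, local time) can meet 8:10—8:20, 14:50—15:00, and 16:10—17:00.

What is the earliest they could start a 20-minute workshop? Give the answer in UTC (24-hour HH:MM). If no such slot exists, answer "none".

none

Hassan → UTC: 06:00–10:10, 11:30–14:00.
Rania → UTC: 04:40–05:40, 07:30–11:00.
Farrukh → UTC: 07:10–07:20, 13:50–14:00, 15:10–16:00.
Hassan ∩ Rania: 07:30–10:10.
Hassan ∩ Rania ∩ Farrukh: (none).
Windows ≥ 20 min: (none).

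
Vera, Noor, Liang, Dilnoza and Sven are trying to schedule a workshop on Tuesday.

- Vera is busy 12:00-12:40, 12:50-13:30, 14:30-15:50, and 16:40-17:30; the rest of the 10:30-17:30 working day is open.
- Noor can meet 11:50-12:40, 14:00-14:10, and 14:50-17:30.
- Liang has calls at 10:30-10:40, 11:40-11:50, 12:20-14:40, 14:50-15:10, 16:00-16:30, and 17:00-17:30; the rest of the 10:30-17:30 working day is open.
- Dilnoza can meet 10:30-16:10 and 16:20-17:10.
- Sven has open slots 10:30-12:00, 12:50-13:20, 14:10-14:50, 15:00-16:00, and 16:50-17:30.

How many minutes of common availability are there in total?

Vera free within 10:30–17:30: 10:30–12:00, 12:40–12:50, 13:30–14:30, 15:50–16:40.
Liang free within 10:30–17:30: 10:40–11:40, 11:50–12:20, 14:40–14:50, 15:10–16:00, 16:30–17:00.
Vera ∩ Noor: 11:50–12:00, 14:00–14:10, 15:50–16:40.
Vera ∩ Noor ∩ Liang: 11:50–12:00, 15:50–16:00, 16:30–16:40.
Vera ∩ Noor ∩ Liang ∩ Dilnoza: 11:50–12:00, 15:50–16:00, 16:30–16:40.
Vera ∩ Noor ∩ Liang ∩ Dilnoza ∩ Sven: 11:50–12:00, 15:50–16:00.
Total common minutes: 10 + 10 = 20.

20 minutes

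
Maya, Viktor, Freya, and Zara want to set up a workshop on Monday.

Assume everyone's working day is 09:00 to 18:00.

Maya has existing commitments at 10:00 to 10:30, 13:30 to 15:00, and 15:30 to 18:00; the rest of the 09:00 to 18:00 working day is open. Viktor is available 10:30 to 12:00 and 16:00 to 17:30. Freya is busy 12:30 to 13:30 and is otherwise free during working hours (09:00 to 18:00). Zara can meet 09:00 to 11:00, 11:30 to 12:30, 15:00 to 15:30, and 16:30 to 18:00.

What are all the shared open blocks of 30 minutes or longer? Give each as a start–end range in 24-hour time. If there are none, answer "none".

10:30–11:00, 11:30–12:00

Maya free within 09:00–18:00: 09:00–10:00, 10:30–13:30, 15:00–15:30.
Freya free within 09:00–18:00: 09:00–12:30, 13:30–18:00.
Maya ∩ Viktor: 10:30–12:00.
Maya ∩ Viktor ∩ Freya: 10:30–12:00.
Maya ∩ Viktor ∩ Freya ∩ Zara: 10:30–11:00, 11:30–12:00.
Windows ≥ 30 min: 10:30–11:00, 11:30–12:00.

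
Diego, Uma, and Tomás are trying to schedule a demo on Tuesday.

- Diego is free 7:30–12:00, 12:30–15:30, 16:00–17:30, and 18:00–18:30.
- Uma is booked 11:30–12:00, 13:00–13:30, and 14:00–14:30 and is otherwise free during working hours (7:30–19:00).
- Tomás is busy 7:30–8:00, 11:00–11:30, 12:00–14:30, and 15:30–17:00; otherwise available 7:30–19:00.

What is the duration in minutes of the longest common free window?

180 minutes

Uma free within 07:30–19:00: 07:30–11:30, 12:00–13:00, 13:30–14:00, 14:30–19:00.
Tomás free within 07:30–19:00: 08:00–11:00, 11:30–12:00, 14:30–15:30, 17:00–19:00.
Diego ∩ Uma: 07:30–11:30, 12:30–13:00, 13:30–14:00, 14:30–15:30, 16:00–17:30, 18:00–18:30.
Diego ∩ Uma ∩ Tomás: 08:00–11:00, 14:30–15:30, 17:00–17:30, 18:00–18:30.
Common window lengths: 180, 60, 30, 30 min; longest is 180.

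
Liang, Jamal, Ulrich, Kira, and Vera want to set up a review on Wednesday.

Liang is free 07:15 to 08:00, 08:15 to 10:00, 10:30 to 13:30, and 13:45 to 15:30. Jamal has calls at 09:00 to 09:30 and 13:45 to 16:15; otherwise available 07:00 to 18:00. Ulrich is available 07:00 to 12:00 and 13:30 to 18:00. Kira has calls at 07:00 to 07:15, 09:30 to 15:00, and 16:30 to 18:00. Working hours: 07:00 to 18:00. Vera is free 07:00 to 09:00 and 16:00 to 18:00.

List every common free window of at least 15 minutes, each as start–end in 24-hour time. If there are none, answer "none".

Jamal free within 07:00–18:00: 07:00–09:00, 09:30–13:45, 16:15–18:00.
Kira free within 07:00–18:00: 07:15–09:30, 15:00–16:30.
Liang ∩ Jamal: 07:15–08:00, 08:15–09:00, 09:30–10:00, 10:30–13:30.
Liang ∩ Jamal ∩ Ulrich: 07:15–08:00, 08:15–09:00, 09:30–10:00, 10:30–12:00.
Liang ∩ Jamal ∩ Ulrich ∩ Kira: 07:15–08:00, 08:15–09:00.
Liang ∩ Jamal ∩ Ulrich ∩ Kira ∩ Vera: 07:15–08:00, 08:15–09:00.
Windows ≥ 15 min: 07:15–08:00, 08:15–09:00.

07:15–08:00, 08:15–09:00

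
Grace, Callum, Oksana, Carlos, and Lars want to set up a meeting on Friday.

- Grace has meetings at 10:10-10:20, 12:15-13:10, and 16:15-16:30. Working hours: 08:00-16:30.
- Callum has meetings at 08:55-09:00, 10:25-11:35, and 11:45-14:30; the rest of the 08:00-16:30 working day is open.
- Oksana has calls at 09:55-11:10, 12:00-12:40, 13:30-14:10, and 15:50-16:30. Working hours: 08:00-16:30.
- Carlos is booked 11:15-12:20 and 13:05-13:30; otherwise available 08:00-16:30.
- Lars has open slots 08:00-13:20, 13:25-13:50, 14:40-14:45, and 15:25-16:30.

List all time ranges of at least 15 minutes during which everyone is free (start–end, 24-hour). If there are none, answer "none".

08:00–08:55, 09:00–09:55, 15:25–15:50

Grace free within 08:00–16:30: 08:00–10:10, 10:20–12:15, 13:10–16:15.
Callum free within 08:00–16:30: 08:00–08:55, 09:00–10:25, 11:35–11:45, 14:30–16:30.
Oksana free within 08:00–16:30: 08:00–09:55, 11:10–12:00, 12:40–13:30, 14:10–15:50.
Carlos free within 08:00–16:30: 08:00–11:15, 12:20–13:05, 13:30–16:30.
Grace ∩ Callum: 08:00–08:55, 09:00–10:10, 10:20–10:25, 11:35–11:45, 14:30–16:15.
Grace ∩ Callum ∩ Oksana: 08:00–08:55, 09:00–09:55, 11:35–11:45, 14:30–15:50.
Grace ∩ Callum ∩ Oksana ∩ Carlos: 08:00–08:55, 09:00–09:55, 14:30–15:50.
Grace ∩ Callum ∩ Oksana ∩ Carlos ∩ Lars: 08:00–08:55, 09:00–09:55, 14:40–14:45, 15:25–15:50.
Windows ≥ 15 min: 08:00–08:55, 09:00–09:55, 15:25–15:50.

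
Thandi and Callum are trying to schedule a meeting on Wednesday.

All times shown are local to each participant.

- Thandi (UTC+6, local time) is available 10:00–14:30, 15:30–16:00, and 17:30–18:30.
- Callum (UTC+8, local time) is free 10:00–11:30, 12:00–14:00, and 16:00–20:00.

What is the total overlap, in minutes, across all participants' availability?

210 minutes

Thandi → UTC: 04:00–08:30, 09:30–10:00, 11:30–12:30.
Callum → UTC: 02:00–03:30, 04:00–06:00, 08:00–12:00.
Thandi ∩ Callum: 04:00–06:00, 08:00–08:30, 09:30–10:00, 11:30–12:00.
Total common minutes: 120 + 30 + 30 + 30 = 210.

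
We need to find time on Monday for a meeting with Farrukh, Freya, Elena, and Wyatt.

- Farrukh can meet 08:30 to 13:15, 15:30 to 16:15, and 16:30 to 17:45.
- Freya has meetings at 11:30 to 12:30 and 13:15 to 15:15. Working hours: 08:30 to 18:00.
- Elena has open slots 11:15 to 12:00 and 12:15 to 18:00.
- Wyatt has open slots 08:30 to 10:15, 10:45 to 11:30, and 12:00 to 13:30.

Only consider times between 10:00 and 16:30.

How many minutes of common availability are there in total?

Freya free within 08:30–18:00: 08:30–11:30, 12:30–13:15, 15:15–18:00.
Farrukh ∩ Freya: 08:30–11:30, 12:30–13:15, 15:30–16:15, 16:30–17:45.
Farrukh ∩ Freya ∩ Elena: 11:15–11:30, 12:30–13:15, 15:30–16:15, 16:30–17:45.
Farrukh ∩ Freya ∩ Elena ∩ Wyatt: 11:15–11:30, 12:30–13:15.
Restricted to 10:00–16:30: 11:15–11:30, 12:30–13:15.
Total common minutes: 15 + 45 = 60.

60 minutes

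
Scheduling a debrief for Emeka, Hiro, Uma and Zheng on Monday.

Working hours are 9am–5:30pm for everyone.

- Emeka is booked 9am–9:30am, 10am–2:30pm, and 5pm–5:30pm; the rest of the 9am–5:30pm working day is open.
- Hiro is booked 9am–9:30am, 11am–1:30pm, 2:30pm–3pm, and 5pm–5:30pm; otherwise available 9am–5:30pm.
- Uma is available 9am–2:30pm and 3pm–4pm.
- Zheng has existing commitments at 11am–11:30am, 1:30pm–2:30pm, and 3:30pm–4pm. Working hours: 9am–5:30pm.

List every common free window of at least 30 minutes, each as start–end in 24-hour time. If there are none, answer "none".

09:30–10:00, 15:00–15:30

Emeka free within 09:00–17:30: 09:30–10:00, 14:30–17:00.
Hiro free within 09:00–17:30: 09:30–11:00, 13:30–14:30, 15:00–17:00.
Zheng free within 09:00–17:30: 09:00–11:00, 11:30–13:30, 14:30–15:30, 16:00–17:30.
Emeka ∩ Hiro: 09:30–10:00, 15:00–17:00.
Emeka ∩ Hiro ∩ Uma: 09:30–10:00, 15:00–16:00.
Emeka ∩ Hiro ∩ Uma ∩ Zheng: 09:30–10:00, 15:00–15:30.
Windows ≥ 30 min: 09:30–10:00, 15:00–15:30.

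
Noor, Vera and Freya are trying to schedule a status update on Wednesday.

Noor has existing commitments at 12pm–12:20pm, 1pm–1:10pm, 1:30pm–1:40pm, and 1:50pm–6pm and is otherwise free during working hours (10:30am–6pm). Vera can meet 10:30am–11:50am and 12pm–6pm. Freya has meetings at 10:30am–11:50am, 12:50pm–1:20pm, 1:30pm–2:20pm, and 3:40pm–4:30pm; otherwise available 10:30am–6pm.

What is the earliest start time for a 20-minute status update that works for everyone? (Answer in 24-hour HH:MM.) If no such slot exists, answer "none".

12:20

Noor free within 10:30–18:00: 10:30–12:00, 12:20–13:00, 13:10–13:30, 13:40–13:50.
Freya free within 10:30–18:00: 11:50–12:50, 13:20–13:30, 14:20–15:40, 16:30–18:00.
Noor ∩ Vera: 10:30–11:50, 12:20–13:00, 13:10–13:30, 13:40–13:50.
Noor ∩ Vera ∩ Freya: 12:20–12:50, 13:20–13:30.
Windows ≥ 20 min: 12:20–12:50.
Earliest such window starts at 12:20.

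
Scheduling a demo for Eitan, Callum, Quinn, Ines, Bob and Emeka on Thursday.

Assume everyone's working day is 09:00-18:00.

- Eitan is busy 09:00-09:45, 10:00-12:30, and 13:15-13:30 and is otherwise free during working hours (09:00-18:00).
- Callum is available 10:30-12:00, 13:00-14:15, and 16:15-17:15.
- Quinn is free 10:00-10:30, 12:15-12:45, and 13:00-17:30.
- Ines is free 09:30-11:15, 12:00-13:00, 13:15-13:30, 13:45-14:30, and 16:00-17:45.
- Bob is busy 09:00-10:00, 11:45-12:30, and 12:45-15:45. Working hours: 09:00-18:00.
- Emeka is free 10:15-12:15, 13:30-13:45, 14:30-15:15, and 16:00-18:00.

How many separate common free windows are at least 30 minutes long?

1

Eitan free within 09:00–18:00: 09:45–10:00, 12:30–13:15, 13:30–18:00.
Bob free within 09:00–18:00: 10:00–11:45, 12:30–12:45, 15:45–18:00.
Eitan ∩ Callum: 13:00–13:15, 13:30–14:15, 16:15–17:15.
Eitan ∩ Callum ∩ Quinn: 13:00–13:15, 13:30–14:15, 16:15–17:15.
Eitan ∩ Callum ∩ Quinn ∩ Ines: 13:45–14:15, 16:15–17:15.
Eitan ∩ Callum ∩ Quinn ∩ Ines ∩ Bob: 16:15–17:15.
Eitan ∩ Callum ∩ Quinn ∩ Ines ∩ Bob ∩ Emeka: 16:15–17:15.
Windows ≥ 30 min: 16:15–17:15.
That's 1 window.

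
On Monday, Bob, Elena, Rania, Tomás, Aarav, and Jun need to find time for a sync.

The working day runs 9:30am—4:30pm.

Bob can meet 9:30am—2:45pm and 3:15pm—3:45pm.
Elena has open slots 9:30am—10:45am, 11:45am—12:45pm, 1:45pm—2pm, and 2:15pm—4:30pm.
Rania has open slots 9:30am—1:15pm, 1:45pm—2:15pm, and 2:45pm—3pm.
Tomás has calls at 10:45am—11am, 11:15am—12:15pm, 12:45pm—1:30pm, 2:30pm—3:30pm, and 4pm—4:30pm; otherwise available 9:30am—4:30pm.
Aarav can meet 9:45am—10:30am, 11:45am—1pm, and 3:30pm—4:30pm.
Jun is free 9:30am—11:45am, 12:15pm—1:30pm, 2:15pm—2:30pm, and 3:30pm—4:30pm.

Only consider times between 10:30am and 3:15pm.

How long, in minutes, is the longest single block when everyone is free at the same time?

30 minutes

Tomás free within 09:30–16:30: 09:30–10:45, 11:00–11:15, 12:15–12:45, 13:30–14:30, 15:30–16:00.
Bob ∩ Elena: 09:30–10:45, 11:45–12:45, 13:45–14:00, 14:15–14:45, 15:15–15:45.
Bob ∩ Elena ∩ Rania: 09:30–10:45, 11:45–12:45, 13:45–14:00.
Bob ∩ Elena ∩ Rania ∩ Tomás: 09:30–10:45, 12:15–12:45, 13:45–14:00.
Bob ∩ Elena ∩ Rania ∩ Tomás ∩ Aarav: 09:45–10:30, 12:15–12:45.
Bob ∩ Elena ∩ Rania ∩ Tomás ∩ Aarav ∩ Jun: 09:45–10:30, 12:15–12:45.
Restricted to 10:30–15:15: 12:15–12:45.
Single common window of 30 minutes.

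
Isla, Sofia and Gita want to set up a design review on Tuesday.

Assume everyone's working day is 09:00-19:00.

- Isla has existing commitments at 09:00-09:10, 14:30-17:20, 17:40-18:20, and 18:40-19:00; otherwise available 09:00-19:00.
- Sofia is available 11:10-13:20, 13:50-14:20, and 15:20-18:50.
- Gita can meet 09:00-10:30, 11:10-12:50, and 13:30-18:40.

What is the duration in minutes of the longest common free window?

100 minutes

Isla free within 09:00–19:00: 09:10–14:30, 17:20–17:40, 18:20–18:40.
Isla ∩ Sofia: 11:10–13:20, 13:50–14:20, 17:20–17:40, 18:20–18:40.
Isla ∩ Sofia ∩ Gita: 11:10–12:50, 13:50–14:20, 17:20–17:40, 18:20–18:40.
Common window lengths: 100, 30, 20, 20 min; longest is 100.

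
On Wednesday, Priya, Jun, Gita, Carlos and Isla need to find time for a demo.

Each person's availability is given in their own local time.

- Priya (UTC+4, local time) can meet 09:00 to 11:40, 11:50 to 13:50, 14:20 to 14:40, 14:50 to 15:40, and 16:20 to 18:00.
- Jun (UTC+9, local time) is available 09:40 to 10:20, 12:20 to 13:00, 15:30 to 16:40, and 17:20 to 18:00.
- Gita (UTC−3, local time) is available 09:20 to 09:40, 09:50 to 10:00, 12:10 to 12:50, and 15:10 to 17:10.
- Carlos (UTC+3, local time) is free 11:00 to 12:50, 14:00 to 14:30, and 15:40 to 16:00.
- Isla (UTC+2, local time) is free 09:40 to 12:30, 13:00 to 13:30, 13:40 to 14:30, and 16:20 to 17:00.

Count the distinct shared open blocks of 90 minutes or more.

Priya → UTC: 05:00–07:40, 07:50–09:50, 10:20–10:40, 10:50–11:40, 12:20–14:00.
Jun → UTC: 00:40–01:20, 03:20–04:00, 06:30–07:40, 08:20–09:00.
Gita → UTC: 12:20–12:40, 12:50–13:00, 15:10–15:50, 18:10–20:10.
Carlos → UTC: 08:00–09:50, 11:00–11:30, 12:40–13:00.
Isla → UTC: 07:40–10:30, 11:00–11:30, 11:40–12:30, 14:20–15:00.
Priya ∩ Jun: 06:30–07:40, 08:20–09:00.
Priya ∩ Jun ∩ Gita: (none).
Priya ∩ Jun ∩ Gita ∩ Carlos: (none).
Priya ∩ Jun ∩ Gita ∩ Carlos ∩ Isla: (none).
Windows ≥ 90 min: (none).
That's 0 windows.

0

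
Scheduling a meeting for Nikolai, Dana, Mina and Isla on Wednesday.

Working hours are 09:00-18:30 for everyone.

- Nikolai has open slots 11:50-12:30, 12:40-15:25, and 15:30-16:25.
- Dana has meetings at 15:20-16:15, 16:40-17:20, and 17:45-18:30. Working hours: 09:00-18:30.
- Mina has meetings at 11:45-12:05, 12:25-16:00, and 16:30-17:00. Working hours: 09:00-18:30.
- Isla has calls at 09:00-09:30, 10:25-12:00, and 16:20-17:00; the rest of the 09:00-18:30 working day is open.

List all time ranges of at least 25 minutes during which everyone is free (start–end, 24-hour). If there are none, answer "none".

none

Dana free within 09:00–18:30: 09:00–15:20, 16:15–16:40, 17:20–17:45.
Mina free within 09:00–18:30: 09:00–11:45, 12:05–12:25, 16:00–16:30, 17:00–18:30.
Isla free within 09:00–18:30: 09:30–10:25, 12:00–16:20, 17:00–18:30.
Nikolai ∩ Dana: 11:50–12:30, 12:40–15:20, 16:15–16:25.
Nikolai ∩ Dana ∩ Mina: 12:05–12:25, 16:15–16:25.
Nikolai ∩ Dana ∩ Mina ∩ Isla: 12:05–12:25, 16:15–16:20.
Windows ≥ 25 min: (none).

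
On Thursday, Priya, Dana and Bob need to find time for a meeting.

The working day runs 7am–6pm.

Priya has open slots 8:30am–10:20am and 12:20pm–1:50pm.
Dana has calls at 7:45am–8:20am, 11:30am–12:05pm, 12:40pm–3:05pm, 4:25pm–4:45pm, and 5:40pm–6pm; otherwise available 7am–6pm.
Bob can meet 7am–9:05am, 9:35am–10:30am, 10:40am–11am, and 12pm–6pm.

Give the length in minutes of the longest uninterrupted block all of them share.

Dana free within 07:00–18:00: 07:00–07:45, 08:20–11:30, 12:05–12:40, 15:05–16:25, 16:45–17:40.
Priya ∩ Dana: 08:30–10:20, 12:20–12:40.
Priya ∩ Dana ∩ Bob: 08:30–09:05, 09:35–10:20, 12:20–12:40.
Common window lengths: 35, 45, 20 min; longest is 45.

45 minutes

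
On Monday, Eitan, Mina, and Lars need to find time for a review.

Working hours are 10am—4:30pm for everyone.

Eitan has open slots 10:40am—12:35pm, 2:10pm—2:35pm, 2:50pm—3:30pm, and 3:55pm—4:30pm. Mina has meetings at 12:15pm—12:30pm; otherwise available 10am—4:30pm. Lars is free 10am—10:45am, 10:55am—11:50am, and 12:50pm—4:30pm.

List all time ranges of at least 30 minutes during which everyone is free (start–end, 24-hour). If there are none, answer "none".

10:55–11:50, 14:50–15:30, 15:55–16:30

Mina free within 10:00–16:30: 10:00–12:15, 12:30–16:30.
Eitan ∩ Mina: 10:40–12:15, 12:30–12:35, 14:10–14:35, 14:50–15:30, 15:55–16:30.
Eitan ∩ Mina ∩ Lars: 10:40–10:45, 10:55–11:50, 14:10–14:35, 14:50–15:30, 15:55–16:30.
Windows ≥ 30 min: 10:55–11:50, 14:50–15:30, 15:55–16:30.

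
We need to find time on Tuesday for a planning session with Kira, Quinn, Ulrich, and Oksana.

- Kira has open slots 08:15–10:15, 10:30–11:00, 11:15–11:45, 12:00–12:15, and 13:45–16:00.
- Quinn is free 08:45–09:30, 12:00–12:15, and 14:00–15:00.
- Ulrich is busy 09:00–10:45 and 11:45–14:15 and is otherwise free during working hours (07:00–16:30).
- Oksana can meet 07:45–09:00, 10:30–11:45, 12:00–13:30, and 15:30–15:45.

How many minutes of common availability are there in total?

15 minutes

Ulrich free within 07:00–16:30: 07:00–09:00, 10:45–11:45, 14:15–16:30.
Kira ∩ Quinn: 08:45–09:30, 12:00–12:15, 14:00–15:00.
Kira ∩ Quinn ∩ Ulrich: 08:45–09:00, 14:15–15:00.
Kira ∩ Quinn ∩ Ulrich ∩ Oksana: 08:45–09:00.
Total common minutes: 15.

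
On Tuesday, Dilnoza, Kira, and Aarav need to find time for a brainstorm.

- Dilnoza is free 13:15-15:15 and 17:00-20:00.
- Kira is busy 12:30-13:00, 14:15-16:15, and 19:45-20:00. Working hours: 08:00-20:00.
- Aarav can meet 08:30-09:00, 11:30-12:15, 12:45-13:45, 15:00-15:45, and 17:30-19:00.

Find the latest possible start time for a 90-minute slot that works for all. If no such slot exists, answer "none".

17:30

Kira free within 08:00–20:00: 08:00–12:30, 13:00–14:15, 16:15–19:45.
Dilnoza ∩ Kira: 13:15–14:15, 17:00–19:45.
Dilnoza ∩ Kira ∩ Aarav: 13:15–13:45, 17:30–19:00.
Windows ≥ 90 min: 17:30–19:00.
Latest start in the last window 17:30–19:00 is 19:00 − 90 min = 17:30.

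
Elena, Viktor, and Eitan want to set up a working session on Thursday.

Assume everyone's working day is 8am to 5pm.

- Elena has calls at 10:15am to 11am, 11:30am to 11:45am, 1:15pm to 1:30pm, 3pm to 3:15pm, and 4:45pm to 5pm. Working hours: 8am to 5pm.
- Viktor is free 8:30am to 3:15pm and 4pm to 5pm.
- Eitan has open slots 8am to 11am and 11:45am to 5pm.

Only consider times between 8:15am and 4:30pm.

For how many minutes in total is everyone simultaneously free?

Elena free within 08:00–17:00: 08:00–10:15, 11:00–11:30, 11:45–13:15, 13:30–15:00, 15:15–16:45.
Elena ∩ Viktor: 08:30–10:15, 11:00–11:30, 11:45–13:15, 13:30–15:00, 16:00–16:45.
Elena ∩ Viktor ∩ Eitan: 08:30–10:15, 11:45–13:15, 13:30–15:00, 16:00–16:45.
Restricted to 08:15–16:30: 08:30–10:15, 11:45–13:15, 13:30–15:00, 16:00–16:30.
Total common minutes: 105 + 90 + 90 + 30 = 315.

315 minutes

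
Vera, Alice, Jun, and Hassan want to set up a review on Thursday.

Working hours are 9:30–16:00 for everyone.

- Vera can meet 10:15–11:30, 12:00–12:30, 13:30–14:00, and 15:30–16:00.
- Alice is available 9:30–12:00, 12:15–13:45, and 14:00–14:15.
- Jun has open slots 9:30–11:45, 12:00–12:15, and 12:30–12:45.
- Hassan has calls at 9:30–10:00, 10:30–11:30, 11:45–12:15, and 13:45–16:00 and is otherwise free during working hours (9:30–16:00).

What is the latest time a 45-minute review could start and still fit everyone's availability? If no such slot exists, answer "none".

Hassan free within 09:30–16:00: 10:00–10:30, 11:30–11:45, 12:15–13:45.
Vera ∩ Alice: 10:15–11:30, 12:15–12:30, 13:30–13:45.
Vera ∩ Alice ∩ Jun: 10:15–11:30.
Vera ∩ Alice ∩ Jun ∩ Hassan: 10:15–10:30.
Windows ≥ 45 min: (none).

none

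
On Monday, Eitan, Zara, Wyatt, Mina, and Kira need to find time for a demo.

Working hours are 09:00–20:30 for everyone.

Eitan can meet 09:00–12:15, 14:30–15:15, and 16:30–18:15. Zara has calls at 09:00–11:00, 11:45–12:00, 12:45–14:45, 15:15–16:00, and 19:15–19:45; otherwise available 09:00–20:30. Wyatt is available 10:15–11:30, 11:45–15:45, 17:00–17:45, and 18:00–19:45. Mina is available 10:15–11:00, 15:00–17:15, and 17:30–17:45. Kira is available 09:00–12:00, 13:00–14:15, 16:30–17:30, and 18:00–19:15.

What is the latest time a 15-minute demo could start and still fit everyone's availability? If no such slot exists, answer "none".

17:00

Zara free within 09:00–20:30: 11:00–11:45, 12:00–12:45, 14:45–15:15, 16:00–19:15, 19:45–20:30.
Eitan ∩ Zara: 11:00–11:45, 12:00–12:15, 14:45–15:15, 16:30–18:15.
Eitan ∩ Zara ∩ Wyatt: 11:00–11:30, 12:00–12:15, 14:45–15:15, 17:00–17:45, 18:00–18:15.
Eitan ∩ Zara ∩ Wyatt ∩ Mina: 15:00–15:15, 17:00–17:15, 17:30–17:45.
Eitan ∩ Zara ∩ Wyatt ∩ Mina ∩ Kira: 17:00–17:15.
Windows ≥ 15 min: 17:00–17:15.
Latest start in the last window 17:00–17:15 is 17:15 − 15 min = 17:00.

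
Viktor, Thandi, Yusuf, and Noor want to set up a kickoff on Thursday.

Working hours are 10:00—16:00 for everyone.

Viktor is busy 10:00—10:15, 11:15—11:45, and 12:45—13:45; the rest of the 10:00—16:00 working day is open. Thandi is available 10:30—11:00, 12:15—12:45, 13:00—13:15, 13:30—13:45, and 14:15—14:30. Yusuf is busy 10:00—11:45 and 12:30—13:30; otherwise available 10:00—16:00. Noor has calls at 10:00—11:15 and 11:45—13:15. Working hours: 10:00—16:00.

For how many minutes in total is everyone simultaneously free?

Viktor free within 10:00–16:00: 10:15–11:15, 11:45–12:45, 13:45–16:00.
Yusuf free within 10:00–16:00: 11:45–12:30, 13:30–16:00.
Noor free within 10:00–16:00: 11:15–11:45, 13:15–16:00.
Viktor ∩ Thandi: 10:30–11:00, 12:15–12:45, 14:15–14:30.
Viktor ∩ Thandi ∩ Yusuf: 12:15–12:30, 14:15–14:30.
Viktor ∩ Thandi ∩ Yusuf ∩ Noor: 14:15–14:30.
Total common minutes: 15.

15 minutes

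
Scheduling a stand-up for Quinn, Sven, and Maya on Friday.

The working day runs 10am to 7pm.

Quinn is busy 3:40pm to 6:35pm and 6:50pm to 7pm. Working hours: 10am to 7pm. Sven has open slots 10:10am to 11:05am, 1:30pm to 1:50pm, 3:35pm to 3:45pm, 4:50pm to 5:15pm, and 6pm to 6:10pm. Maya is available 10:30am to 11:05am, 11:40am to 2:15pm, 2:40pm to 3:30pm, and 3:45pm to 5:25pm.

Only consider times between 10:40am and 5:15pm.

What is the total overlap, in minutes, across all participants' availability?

45 minutes

Quinn free within 10:00–19:00: 10:00–15:40, 18:35–18:50.
Quinn ∩ Sven: 10:10–11:05, 13:30–13:50, 15:35–15:40.
Quinn ∩ Sven ∩ Maya: 10:30–11:05, 13:30–13:50.
Restricted to 10:40–17:15: 10:40–11:05, 13:30–13:50.
Total common minutes: 25 + 20 = 45.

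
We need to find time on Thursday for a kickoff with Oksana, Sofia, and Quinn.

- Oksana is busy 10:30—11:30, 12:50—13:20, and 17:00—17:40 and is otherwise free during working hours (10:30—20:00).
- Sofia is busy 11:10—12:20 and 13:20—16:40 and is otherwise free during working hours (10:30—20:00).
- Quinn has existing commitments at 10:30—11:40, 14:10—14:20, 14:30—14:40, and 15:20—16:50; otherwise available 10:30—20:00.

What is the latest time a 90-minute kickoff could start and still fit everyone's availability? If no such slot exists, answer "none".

Oksana free within 10:30–20:00: 11:30–12:50, 13:20–17:00, 17:40–20:00.
Sofia free within 10:30–20:00: 10:30–11:10, 12:20–13:20, 16:40–20:00.
Quinn free within 10:30–20:00: 11:40–14:10, 14:20–14:30, 14:40–15:20, 16:50–20:00.
Oksana ∩ Sofia: 12:20–12:50, 16:40–17:00, 17:40–20:00.
Oksana ∩ Sofia ∩ Quinn: 12:20–12:50, 16:50–17:00, 17:40–20:00.
Windows ≥ 90 min: 17:40–20:00.
Latest start in the last window 17:40–20:00 is 20:00 − 90 min = 18:30.

18:30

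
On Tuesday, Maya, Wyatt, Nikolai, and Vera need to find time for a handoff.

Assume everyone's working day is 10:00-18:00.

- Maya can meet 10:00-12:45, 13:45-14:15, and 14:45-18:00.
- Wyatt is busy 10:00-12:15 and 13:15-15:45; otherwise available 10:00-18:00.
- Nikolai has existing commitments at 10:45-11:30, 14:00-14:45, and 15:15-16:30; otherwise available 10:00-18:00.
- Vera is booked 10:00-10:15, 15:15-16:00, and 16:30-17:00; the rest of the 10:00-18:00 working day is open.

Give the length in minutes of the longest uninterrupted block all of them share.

60 minutes

Wyatt free within 10:00–18:00: 12:15–13:15, 15:45–18:00.
Nikolai free within 10:00–18:00: 10:00–10:45, 11:30–14:00, 14:45–15:15, 16:30–18:00.
Vera free within 10:00–18:00: 10:15–15:15, 16:00–16:30, 17:00–18:00.
Maya ∩ Wyatt: 12:15–12:45, 15:45–18:00.
Maya ∩ Wyatt ∩ Nikolai: 12:15–12:45, 16:30–18:00.
Maya ∩ Wyatt ∩ Nikolai ∩ Vera: 12:15–12:45, 17:00–18:00.
Common window lengths: 30, 60 min; longest is 60.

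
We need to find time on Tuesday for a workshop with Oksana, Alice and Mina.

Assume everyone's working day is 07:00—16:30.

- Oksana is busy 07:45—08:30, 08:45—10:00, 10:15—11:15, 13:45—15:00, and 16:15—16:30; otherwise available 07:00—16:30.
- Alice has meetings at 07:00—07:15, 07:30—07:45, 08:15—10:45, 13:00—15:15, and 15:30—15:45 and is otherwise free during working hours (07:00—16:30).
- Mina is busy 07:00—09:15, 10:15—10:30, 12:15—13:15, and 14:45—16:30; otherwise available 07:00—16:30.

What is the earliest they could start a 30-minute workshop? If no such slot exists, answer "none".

11:15

Oksana free within 07:00–16:30: 07:00–07:45, 08:30–08:45, 10:00–10:15, 11:15–13:45, 15:00–16:15.
Alice free within 07:00–16:30: 07:15–07:30, 07:45–08:15, 10:45–13:00, 15:15–15:30, 15:45–16:30.
Mina free within 07:00–16:30: 09:15–10:15, 10:30–12:15, 13:15–14:45.
Oksana ∩ Alice: 07:15–07:30, 11:15–13:00, 15:15–15:30, 15:45–16:15.
Oksana ∩ Alice ∩ Mina: 11:15–12:15.
Windows ≥ 30 min: 11:15–12:15.
Earliest such window starts at 11:15.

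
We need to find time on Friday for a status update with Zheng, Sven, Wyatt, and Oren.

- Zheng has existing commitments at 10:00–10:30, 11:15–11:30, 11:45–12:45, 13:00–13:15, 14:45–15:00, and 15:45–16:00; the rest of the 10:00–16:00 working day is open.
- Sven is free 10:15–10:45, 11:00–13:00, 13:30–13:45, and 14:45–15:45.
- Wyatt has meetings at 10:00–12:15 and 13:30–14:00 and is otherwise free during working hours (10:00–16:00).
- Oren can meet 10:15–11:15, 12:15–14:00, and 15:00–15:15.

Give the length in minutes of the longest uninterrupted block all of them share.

Zheng free within 10:00–16:00: 10:30–11:15, 11:30–11:45, 12:45–13:00, 13:15–14:45, 15:00–15:45.
Wyatt free within 10:00–16:00: 12:15–13:30, 14:00–16:00.
Zheng ∩ Sven: 10:30–10:45, 11:00–11:15, 11:30–11:45, 12:45–13:00, 13:30–13:45, 15:00–15:45.
Zheng ∩ Sven ∩ Wyatt: 12:45–13:00, 15:00–15:45.
Zheng ∩ Sven ∩ Wyatt ∩ Oren: 12:45–13:00, 15:00–15:15.
Common window lengths: 15, 15 min; longest is 15.

15 minutes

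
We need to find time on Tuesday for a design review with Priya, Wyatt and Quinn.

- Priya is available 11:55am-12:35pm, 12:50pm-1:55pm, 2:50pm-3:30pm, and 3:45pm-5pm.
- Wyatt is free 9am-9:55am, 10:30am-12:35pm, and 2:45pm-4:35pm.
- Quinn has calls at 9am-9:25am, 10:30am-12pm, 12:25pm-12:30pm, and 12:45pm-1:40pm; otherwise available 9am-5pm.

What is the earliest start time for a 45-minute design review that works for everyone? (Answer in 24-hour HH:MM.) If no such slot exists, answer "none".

15:45

Quinn free within 09:00–17:00: 09:25–10:30, 12:00–12:25, 12:30–12:45, 13:40–17:00.
Priya ∩ Wyatt: 11:55–12:35, 14:50–15:30, 15:45–16:35.
Priya ∩ Wyatt ∩ Quinn: 12:00–12:25, 12:30–12:35, 14:50–15:30, 15:45–16:35.
Windows ≥ 45 min: 15:45–16:35.
Earliest such window starts at 15:45.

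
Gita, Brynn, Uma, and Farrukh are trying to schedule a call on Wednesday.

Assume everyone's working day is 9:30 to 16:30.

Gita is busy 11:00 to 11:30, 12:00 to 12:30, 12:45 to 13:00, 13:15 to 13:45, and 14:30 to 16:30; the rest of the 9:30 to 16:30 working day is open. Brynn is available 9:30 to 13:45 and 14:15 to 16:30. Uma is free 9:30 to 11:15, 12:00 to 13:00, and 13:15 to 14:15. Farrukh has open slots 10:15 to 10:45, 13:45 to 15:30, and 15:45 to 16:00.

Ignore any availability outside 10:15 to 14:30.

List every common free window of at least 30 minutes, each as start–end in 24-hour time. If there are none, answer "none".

Gita free within 09:30–16:30: 09:30–11:00, 11:30–12:00, 12:30–12:45, 13:00–13:15, 13:45–14:30.
Gita ∩ Brynn: 09:30–11:00, 11:30–12:00, 12:30–12:45, 13:00–13:15, 14:15–14:30.
Gita ∩ Brynn ∩ Uma: 09:30–11:00, 12:30–12:45.
Gita ∩ Brynn ∩ Uma ∩ Farrukh: 10:15–10:45.
Restricted to 10:15–14:30: 10:15–10:45.
Windows ≥ 30 min: 10:15–10:45.

10:15–10:45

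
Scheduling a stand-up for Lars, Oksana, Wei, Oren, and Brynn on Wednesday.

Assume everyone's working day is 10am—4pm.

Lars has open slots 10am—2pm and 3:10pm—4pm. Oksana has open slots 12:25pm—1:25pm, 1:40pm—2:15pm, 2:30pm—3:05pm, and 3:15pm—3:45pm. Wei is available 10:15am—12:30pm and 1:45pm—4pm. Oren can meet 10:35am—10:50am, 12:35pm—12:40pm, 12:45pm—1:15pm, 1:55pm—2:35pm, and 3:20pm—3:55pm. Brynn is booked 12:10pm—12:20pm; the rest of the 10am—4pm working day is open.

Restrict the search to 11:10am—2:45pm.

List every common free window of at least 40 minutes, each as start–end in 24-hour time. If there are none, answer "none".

Brynn free within 10:00–16:00: 10:00–12:10, 12:20–16:00.
Lars ∩ Oksana: 12:25–13:25, 13:40–14:00, 15:15–15:45.
Lars ∩ Oksana ∩ Wei: 12:25–12:30, 13:45–14:00, 15:15–15:45.
Lars ∩ Oksana ∩ Wei ∩ Oren: 13:55–14:00, 15:20–15:45.
Lars ∩ Oksana ∩ Wei ∩ Oren ∩ Brynn: 13:55–14:00, 15:20–15:45.
Restricted to 11:10–14:45: 13:55–14:00.
Windows ≥ 40 min: (none).

none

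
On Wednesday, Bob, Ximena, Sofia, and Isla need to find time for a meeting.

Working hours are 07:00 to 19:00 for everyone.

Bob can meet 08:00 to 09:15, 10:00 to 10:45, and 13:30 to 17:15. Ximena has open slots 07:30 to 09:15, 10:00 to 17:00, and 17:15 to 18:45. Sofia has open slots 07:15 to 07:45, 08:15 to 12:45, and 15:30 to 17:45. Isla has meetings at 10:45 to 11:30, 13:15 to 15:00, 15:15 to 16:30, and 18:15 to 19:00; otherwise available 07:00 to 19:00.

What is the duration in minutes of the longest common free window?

Isla free within 07:00–19:00: 07:00–10:45, 11:30–13:15, 15:00–15:15, 16:30–18:15.
Bob ∩ Ximena: 08:00–09:15, 10:00–10:45, 13:30–17:00.
Bob ∩ Ximena ∩ Sofia: 08:15–09:15, 10:00–10:45, 15:30–17:00.
Bob ∩ Ximena ∩ Sofia ∩ Isla: 08:15–09:15, 10:00–10:45, 16:30–17:00.
Common window lengths: 60, 45, 30 min; longest is 60.

60 minutes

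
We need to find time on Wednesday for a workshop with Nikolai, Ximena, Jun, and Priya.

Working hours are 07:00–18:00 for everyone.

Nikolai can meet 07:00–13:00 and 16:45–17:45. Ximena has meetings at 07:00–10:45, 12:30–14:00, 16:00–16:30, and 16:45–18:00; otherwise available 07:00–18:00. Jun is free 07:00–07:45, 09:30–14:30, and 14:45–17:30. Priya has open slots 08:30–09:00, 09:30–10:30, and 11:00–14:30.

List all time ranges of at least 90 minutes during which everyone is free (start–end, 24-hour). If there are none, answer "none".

Ximena free within 07:00–18:00: 10:45–12:30, 14:00–16:00, 16:30–16:45.
Nikolai ∩ Ximena: 10:45–12:30.
Nikolai ∩ Ximena ∩ Jun: 10:45–12:30.
Nikolai ∩ Ximena ∩ Jun ∩ Priya: 11:00–12:30.
Windows ≥ 90 min: 11:00–12:30.

11:00–12:30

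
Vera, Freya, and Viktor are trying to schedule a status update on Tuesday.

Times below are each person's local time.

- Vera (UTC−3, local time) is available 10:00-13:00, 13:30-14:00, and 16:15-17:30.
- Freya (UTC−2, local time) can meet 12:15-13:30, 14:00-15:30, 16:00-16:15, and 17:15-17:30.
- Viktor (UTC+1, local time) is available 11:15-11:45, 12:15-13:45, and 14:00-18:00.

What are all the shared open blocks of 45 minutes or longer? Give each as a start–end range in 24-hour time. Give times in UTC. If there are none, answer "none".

14:15–15:30

Vera → UTC: 13:00–16:00, 16:30–17:00, 19:15–20:30.
Freya → UTC: 14:15–15:30, 16:00–17:30, 18:00–18:15, 19:15–19:30.
Viktor → UTC: 10:15–10:45, 11:15–12:45, 13:00–17:00.
Vera ∩ Freya: 14:15–15:30, 16:30–17:00, 19:15–19:30.
Vera ∩ Freya ∩ Viktor: 14:15–15:30, 16:30–17:00.
Windows ≥ 45 min: 14:15–15:30.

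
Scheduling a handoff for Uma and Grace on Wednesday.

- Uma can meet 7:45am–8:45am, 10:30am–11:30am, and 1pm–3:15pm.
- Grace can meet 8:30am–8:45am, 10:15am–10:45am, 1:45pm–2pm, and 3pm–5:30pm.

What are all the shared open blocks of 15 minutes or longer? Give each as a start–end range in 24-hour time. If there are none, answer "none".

08:30–08:45, 10:30–10:45, 13:45–14:00, 15:00–15:15

Uma ∩ Grace: 08:30–08:45, 10:30–10:45, 13:45–14:00, 15:00–15:15.
Windows ≥ 15 min: 08:30–08:45, 10:30–10:45, 13:45–14:00, 15:00–15:15.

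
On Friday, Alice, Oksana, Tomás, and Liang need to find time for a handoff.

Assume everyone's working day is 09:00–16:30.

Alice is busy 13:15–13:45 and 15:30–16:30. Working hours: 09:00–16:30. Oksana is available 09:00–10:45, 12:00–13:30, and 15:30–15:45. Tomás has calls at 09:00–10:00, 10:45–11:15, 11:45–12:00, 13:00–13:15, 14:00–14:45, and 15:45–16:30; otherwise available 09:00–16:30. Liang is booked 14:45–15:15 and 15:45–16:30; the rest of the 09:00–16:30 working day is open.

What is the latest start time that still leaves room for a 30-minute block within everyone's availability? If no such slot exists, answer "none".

12:30

Alice free within 09:00–16:30: 09:00–13:15, 13:45–15:30.
Tomás free within 09:00–16:30: 10:00–10:45, 11:15–11:45, 12:00–13:00, 13:15–14:00, 14:45–15:45.
Liang free within 09:00–16:30: 09:00–14:45, 15:15–15:45.
Alice ∩ Oksana: 09:00–10:45, 12:00–13:15.
Alice ∩ Oksana ∩ Tomás: 10:00–10:45, 12:00–13:00.
Alice ∩ Oksana ∩ Tomás ∩ Liang: 10:00–10:45, 12:00–13:00.
Windows ≥ 30 min: 10:00–10:45, 12:00–13:00.
Latest start in the last window 12:00–13:00 is 13:00 − 30 min = 12:30.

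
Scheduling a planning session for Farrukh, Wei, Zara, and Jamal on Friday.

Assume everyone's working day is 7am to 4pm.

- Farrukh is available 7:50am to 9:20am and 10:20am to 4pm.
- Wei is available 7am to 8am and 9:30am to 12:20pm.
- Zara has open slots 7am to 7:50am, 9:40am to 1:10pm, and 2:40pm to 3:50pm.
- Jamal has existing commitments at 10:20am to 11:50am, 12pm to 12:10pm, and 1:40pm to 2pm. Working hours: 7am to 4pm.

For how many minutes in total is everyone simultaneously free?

Jamal free within 07:00–16:00: 07:00–10:20, 11:50–12:00, 12:10–13:40, 14:00–16:00.
Farrukh ∩ Wei: 07:50–08:00, 10:20–12:20.
Farrukh ∩ Wei ∩ Zara: 10:20–12:20.
Farrukh ∩ Wei ∩ Zara ∩ Jamal: 11:50–12:00, 12:10–12:20.
Total common minutes: 10 + 10 = 20.

20 minutes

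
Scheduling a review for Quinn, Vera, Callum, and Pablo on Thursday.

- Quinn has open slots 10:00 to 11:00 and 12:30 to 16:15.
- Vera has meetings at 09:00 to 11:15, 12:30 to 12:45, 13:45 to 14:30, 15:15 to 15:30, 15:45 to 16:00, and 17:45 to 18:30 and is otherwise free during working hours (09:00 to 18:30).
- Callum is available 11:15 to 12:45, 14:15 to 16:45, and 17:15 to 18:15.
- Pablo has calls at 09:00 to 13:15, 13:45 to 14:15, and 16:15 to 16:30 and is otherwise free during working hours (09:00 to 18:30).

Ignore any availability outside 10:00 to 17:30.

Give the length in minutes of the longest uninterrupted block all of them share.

45 minutes

Vera free within 09:00–18:30: 11:15–12:30, 12:45–13:45, 14:30–15:15, 15:30–15:45, 16:00–17:45.
Pablo free within 09:00–18:30: 13:15–13:45, 14:15–16:15, 16:30–18:30.
Quinn ∩ Vera: 12:45–13:45, 14:30–15:15, 15:30–15:45, 16:00–16:15.
Quinn ∩ Vera ∩ Callum: 14:30–15:15, 15:30–15:45, 16:00–16:15.
Quinn ∩ Vera ∩ Callum ∩ Pablo: 14:30–15:15, 15:30–15:45, 16:00–16:15.
Restricted to 10:00–17:30: 14:30–15:15, 15:30–15:45, 16:00–16:15.
Common window lengths: 45, 15, 15 min; longest is 45.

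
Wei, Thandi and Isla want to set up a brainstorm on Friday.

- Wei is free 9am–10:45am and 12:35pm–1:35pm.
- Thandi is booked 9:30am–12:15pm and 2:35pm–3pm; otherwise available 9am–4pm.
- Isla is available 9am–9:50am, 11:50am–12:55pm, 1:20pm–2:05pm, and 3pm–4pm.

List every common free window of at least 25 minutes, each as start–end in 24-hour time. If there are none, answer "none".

Thandi free within 09:00–16:00: 09:00–09:30, 12:15–14:35, 15:00–16:00.
Wei ∩ Thandi: 09:00–09:30, 12:35–13:35.
Wei ∩ Thandi ∩ Isla: 09:00–09:30, 12:35–12:55, 13:20–13:35.
Windows ≥ 25 min: 09:00–09:30.

09:00–09:30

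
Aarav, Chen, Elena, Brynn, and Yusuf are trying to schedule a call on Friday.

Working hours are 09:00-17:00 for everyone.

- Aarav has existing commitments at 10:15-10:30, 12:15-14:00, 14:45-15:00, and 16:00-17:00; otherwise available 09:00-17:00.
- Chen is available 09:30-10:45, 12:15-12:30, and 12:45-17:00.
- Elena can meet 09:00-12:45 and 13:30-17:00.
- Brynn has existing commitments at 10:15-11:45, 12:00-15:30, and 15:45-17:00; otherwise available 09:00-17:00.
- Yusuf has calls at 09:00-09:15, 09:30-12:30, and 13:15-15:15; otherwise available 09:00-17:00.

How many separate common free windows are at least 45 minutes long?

Aarav free within 09:00–17:00: 09:00–10:15, 10:30–12:15, 14:00–14:45, 15:00–16:00.
Brynn free within 09:00–17:00: 09:00–10:15, 11:45–12:00, 15:30–15:45.
Yusuf free within 09:00–17:00: 09:15–09:30, 12:30–13:15, 15:15–17:00.
Aarav ∩ Chen: 09:30–10:15, 10:30–10:45, 14:00–14:45, 15:00–16:00.
Aarav ∩ Chen ∩ Elena: 09:30–10:15, 10:30–10:45, 14:00–14:45, 15:00–16:00.
Aarav ∩ Chen ∩ Elena ∩ Brynn: 09:30–10:15, 15:30–15:45.
Aarav ∩ Chen ∩ Elena ∩ Brynn ∩ Yusuf: 15:30–15:45.
Windows ≥ 45 min: (none).
That's 0 windows.

0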